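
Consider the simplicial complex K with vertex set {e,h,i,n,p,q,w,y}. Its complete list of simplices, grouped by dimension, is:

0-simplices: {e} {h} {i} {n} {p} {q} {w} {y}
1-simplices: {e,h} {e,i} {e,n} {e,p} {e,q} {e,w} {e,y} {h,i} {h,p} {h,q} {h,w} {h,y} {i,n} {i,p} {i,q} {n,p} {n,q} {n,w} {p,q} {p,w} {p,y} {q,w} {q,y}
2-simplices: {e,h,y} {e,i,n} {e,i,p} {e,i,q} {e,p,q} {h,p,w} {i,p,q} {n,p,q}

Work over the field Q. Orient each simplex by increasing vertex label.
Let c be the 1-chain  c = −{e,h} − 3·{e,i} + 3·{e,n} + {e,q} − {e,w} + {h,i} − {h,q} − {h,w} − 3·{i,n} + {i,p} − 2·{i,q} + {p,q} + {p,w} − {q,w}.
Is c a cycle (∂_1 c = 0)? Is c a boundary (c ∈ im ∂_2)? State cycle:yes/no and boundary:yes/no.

cycle:no boundary:no

n_0=8 n_1=23 n_2=8  [Q]
∂1: piv[eh,ei,en,ep,eq,ew,ey] rk=7  ker:hi,hp,hq,hw,hy,in,ip,iq,np,nq,nw,pq,pw,py,qw,qy
∂2: piv[ehy,ein,eip,eiq,epq,hpw,npq] rk=7  ker:ipq
∂1c = {e} + 2·{i} − {p} − 2·{w}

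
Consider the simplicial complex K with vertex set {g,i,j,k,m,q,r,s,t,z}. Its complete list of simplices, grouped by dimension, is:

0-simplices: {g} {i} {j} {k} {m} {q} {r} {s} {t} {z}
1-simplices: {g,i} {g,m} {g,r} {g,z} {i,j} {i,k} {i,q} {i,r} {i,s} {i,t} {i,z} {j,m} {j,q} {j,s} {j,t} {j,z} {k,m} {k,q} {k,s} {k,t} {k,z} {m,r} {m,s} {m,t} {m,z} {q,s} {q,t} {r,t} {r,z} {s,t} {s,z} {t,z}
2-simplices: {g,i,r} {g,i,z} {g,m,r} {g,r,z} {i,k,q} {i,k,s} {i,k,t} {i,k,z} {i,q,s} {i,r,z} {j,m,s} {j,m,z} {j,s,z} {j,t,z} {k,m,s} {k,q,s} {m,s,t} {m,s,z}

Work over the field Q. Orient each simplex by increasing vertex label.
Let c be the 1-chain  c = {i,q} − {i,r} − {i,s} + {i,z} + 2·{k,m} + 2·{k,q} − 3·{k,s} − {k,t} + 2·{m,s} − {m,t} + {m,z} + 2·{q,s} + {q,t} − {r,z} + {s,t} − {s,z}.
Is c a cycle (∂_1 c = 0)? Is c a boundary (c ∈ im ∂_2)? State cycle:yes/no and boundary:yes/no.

cycle:yes boundary:no

n_0=10 n_1=32 n_2=18  [Q]
∂1: piv[gi,gm,gr,gz,ij,ik,iq,is,it] rk=9  ker:ir,iz,jm,jq,js,jt,jz,km,kq,ks,kt,kz,mr,ms,mt,mz,qs,qt,rt,rz,st,sz,tz
∂2: piv[gir,giz,gmr,grz,ikq,iks,ikt,ikz,iqs,jms,jmz,jsz,jtz,kms,mst] rk=15  ker:irz,kqs,msz
∂1c = 0
c vs im∂2: residual ≠ 0 ⇒ not boundary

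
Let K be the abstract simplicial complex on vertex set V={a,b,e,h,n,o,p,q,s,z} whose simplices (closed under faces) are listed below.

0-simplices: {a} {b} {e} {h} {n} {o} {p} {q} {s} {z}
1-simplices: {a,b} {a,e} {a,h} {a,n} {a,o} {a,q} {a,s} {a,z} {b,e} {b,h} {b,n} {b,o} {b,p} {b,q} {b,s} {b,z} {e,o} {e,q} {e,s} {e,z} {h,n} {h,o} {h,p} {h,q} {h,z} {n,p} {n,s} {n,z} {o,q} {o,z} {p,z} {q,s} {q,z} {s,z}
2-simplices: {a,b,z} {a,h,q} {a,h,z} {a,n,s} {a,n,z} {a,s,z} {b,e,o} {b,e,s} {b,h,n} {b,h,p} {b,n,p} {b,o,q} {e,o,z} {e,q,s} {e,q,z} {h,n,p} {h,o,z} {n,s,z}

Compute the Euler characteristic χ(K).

χ(K)=-6

n_0=10 n_1=34 n_2=18
χ=+10−34+18=-6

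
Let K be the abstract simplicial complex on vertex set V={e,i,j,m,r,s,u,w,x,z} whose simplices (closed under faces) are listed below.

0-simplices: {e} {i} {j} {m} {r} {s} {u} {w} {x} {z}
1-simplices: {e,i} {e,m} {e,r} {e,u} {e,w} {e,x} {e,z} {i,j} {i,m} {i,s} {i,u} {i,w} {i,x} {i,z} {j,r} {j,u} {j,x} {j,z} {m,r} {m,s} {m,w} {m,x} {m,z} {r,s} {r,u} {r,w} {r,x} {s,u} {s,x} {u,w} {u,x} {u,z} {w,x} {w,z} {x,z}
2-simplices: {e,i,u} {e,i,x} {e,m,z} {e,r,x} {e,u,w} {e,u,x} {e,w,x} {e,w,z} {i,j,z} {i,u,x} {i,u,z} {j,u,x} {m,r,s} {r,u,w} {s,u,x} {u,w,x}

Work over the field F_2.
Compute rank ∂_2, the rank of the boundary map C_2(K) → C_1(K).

rank∂_2=14

n_0=10 n_1=35 n_2=16  [Z2]
∂1: piv[ei,em,er,eu,ew,ex,ez,ij,is] rk=9  ker:im,iu,iw,ix,iz,jr,ju,jx,jz,mr,ms,mw,mx,mz,rs,ru,rw,rx,su,sx,uw,ux,uz,wx,wz,xz
∂2: piv[eiu,eix,emz,erx,euw,eux,ewx,ewz,ijz,iuz,jux,mrs,ruw,sux] rk=14  ker:iux,uwx
rk∂_2=14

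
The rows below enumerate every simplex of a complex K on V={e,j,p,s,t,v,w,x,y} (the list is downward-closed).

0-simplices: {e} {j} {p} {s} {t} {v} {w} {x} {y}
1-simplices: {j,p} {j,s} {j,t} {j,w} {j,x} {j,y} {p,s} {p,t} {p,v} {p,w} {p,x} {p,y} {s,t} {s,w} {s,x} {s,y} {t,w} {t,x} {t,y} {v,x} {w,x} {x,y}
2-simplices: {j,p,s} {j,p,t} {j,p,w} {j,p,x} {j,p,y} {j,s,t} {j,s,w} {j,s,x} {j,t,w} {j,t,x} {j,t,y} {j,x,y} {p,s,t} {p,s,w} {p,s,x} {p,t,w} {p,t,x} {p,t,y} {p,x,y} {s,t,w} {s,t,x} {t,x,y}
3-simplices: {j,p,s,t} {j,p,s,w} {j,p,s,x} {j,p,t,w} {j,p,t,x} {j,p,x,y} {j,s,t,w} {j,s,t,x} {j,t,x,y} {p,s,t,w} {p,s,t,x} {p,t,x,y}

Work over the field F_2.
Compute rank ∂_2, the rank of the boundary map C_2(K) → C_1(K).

rank∂_2=12

n_0=9 n_1=22 n_2=22 n_3=12  [Z2]
∂1: piv[jp,js,jt,jw,jx,jy,pv] rk=7  ker:ps,pt,pw,px,py,st,sw,sx,sy,tw,tx,ty,vx,wx,xy
∂2: piv[jps,jpt,jpw,jpx,jpy,jst,jsw,jsx,jtw,jtx,jty,jxy] rk=12  ker:pst,psw,psx,ptw,ptx,pty,pxy,stw,stx,txy
∂3: piv[jpst,jpsw,jpsx,jptw,jptx,jpxy,jstw,jstx,jtxy,ptxy] rk=10  ker:pstw,pstx
rk∂_2=12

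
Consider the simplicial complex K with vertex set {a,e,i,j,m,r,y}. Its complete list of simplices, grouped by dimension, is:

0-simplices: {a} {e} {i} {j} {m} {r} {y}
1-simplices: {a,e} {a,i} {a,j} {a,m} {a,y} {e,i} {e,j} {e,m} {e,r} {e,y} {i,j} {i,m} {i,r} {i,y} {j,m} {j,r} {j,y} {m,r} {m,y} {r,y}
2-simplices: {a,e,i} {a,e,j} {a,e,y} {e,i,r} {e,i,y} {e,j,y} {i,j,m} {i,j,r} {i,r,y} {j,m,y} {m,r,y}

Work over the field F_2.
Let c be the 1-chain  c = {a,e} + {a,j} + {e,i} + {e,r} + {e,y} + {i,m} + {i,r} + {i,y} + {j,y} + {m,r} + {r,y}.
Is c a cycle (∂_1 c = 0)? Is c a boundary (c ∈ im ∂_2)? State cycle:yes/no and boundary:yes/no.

cycle:yes boundary:no

n_0=7 n_1=20 n_2=11  [Z2]
∂1: piv[ae,ai,aj,am,ay,er] rk=6  ker:ei,ej,em,ey,ij,im,ir,iy,jm,jr,jy,mr,my,ry
∂2: piv[aei,aej,aey,eir,eiy,ejy,ijm,ijr,iry,jmy,mry] rk=11
∂1c = 0
c vs im∂2: residual ≠ 0 ⇒ not boundary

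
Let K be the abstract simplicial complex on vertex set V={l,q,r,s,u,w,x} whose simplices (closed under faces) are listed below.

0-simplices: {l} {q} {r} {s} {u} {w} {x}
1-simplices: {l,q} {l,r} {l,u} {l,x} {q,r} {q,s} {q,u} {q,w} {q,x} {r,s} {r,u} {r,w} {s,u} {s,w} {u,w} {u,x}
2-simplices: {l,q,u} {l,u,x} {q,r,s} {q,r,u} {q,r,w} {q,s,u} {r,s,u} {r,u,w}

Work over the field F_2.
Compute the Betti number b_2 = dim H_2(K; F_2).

n_0=7 n_1=16 n_2=8  [Z2]
∂1: piv[lq,lr,lu,lx,qs,qw] rk=6  ker:qr,qu,qx,rs,ru,rw,su,sw,uw,ux
∂2: piv[lqu,lux,qrs,qru,qrw,qsu,ruw] rk=7  ker:rsu
b_2=(8−7)−0=1

b_2=1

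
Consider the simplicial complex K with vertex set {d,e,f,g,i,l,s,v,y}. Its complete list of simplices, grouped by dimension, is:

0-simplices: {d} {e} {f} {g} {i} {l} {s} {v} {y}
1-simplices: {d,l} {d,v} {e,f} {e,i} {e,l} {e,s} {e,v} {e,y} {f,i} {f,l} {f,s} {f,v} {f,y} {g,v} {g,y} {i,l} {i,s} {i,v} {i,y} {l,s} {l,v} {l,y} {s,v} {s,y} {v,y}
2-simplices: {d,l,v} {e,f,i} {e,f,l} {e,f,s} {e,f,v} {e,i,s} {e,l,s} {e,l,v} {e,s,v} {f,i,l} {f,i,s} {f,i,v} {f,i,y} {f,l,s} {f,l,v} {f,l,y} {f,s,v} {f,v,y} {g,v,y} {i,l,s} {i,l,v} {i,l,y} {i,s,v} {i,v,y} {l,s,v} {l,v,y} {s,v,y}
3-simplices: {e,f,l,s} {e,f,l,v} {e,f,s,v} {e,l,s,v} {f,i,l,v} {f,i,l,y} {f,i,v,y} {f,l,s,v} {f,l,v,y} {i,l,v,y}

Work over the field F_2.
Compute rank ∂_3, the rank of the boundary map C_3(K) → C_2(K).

rank∂_3=8

n_0=9 n_1=25 n_2=27 n_3=10  [Z2]
∂1: piv[dl,dv,ef,ei,el,es,ey,gv] rk=8  ker:ev,fi,fl,fs,fv,fy,gy,il,is,iv,iy,ls,lv,ly,sv,sy,vy
∂2: piv[dlv,efi,efl,efs,efv,eis,els,elv,esv,fil,fiv,fiy,fly,fvy,gvy,svy] rk=16  ker:fis,fls,flv,fsv,ils,ilv,ily,isv,ivy,lsv,lvy
∂3: piv[efls,eflv,efsv,elsv,filv,fily,fivy,flvy] rk=8  ker:flsv,ilvy
rk∂_3=8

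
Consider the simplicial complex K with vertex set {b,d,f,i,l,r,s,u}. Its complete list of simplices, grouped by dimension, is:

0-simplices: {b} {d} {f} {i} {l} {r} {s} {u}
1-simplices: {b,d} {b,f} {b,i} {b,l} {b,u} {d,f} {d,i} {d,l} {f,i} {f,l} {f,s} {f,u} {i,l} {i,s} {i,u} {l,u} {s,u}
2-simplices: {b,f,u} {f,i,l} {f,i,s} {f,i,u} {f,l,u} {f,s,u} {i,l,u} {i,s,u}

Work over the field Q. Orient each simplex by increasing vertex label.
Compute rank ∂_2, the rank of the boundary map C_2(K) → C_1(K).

n_0=8 n_1=17 n_2=8  [Q]
∂1: piv[bd,bf,bi,bl,bu,fs] rk=6  ker:df,di,dl,fi,fl,fu,il,is,iu,lu,su
∂2: piv[bfu,fil,fis,fiu,flu,fsu] rk=6  ker:ilu,isu
rk∂_2=6

rank∂_2=6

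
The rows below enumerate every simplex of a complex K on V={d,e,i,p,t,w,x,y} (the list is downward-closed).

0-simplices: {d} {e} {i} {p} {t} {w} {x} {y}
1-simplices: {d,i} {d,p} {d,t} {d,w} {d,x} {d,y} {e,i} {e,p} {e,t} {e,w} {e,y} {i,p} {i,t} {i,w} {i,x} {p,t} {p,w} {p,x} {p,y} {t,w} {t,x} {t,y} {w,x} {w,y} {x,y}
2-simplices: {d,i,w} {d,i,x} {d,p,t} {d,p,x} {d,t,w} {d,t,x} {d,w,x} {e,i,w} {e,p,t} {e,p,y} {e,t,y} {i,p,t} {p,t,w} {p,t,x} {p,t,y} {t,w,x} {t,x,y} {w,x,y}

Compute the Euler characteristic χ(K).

χ(K)=1

n_0=8 n_1=25 n_2=18
χ=+8−25+18=1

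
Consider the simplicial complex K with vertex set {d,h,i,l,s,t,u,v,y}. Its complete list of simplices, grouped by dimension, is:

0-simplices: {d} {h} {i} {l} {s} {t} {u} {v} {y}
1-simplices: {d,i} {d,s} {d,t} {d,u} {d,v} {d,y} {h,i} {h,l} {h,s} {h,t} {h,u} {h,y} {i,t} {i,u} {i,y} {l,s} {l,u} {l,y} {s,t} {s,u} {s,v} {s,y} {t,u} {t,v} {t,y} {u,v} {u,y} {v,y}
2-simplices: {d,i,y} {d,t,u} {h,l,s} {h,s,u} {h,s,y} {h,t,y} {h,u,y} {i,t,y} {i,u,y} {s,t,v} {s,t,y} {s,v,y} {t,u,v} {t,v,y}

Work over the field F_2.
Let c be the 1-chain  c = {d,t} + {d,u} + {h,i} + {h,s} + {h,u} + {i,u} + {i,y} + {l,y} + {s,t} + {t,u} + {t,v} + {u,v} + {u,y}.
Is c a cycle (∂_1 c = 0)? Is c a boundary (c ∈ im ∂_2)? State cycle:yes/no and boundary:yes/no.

n_0=9 n_1=28 n_2=14  [Z2]
∂1: piv[di,ds,dt,du,dv,dy,hi,hl] rk=8  ker:hs,ht,hu,hy,it,iu,iy,ls,lu,ly,st,su,sv,sy,tu,tv,ty,uv,uy,vy
∂2: piv[diy,dtu,hls,hsu,hsy,hty,huy,ity,iuy,stv,sty,svy,tuv] rk=13  ker:tvy
∂1c = {h} + {i} + {l} + {y}

cycle:no boundary:no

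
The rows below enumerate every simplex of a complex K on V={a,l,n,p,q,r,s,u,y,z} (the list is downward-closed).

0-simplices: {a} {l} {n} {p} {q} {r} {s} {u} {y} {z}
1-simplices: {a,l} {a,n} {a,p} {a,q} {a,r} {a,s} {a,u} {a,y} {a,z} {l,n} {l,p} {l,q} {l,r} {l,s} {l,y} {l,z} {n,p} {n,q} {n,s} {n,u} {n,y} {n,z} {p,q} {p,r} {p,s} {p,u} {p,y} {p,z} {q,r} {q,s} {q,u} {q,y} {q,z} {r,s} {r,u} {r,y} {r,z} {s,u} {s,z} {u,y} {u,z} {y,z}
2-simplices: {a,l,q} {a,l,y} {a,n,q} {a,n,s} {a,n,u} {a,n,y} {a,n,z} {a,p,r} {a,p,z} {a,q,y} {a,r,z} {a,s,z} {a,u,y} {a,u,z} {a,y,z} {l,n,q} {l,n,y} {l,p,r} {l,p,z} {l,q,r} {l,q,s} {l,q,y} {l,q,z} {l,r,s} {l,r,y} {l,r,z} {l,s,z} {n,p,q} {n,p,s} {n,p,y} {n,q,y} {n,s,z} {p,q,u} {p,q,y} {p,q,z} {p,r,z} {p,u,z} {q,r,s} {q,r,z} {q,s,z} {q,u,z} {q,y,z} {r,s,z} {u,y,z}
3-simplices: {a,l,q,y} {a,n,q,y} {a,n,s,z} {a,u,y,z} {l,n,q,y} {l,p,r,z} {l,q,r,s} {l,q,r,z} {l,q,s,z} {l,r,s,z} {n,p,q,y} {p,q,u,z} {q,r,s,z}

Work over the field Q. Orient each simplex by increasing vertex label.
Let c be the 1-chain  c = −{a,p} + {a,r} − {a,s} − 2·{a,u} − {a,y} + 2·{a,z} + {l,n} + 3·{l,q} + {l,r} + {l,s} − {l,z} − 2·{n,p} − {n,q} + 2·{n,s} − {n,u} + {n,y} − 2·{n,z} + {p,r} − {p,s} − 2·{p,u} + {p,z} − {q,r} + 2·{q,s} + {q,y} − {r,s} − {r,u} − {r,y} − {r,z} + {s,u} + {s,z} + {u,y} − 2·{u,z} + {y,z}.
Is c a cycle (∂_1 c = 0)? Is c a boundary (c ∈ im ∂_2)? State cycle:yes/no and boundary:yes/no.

cycle:no boundary:no

n_0=10 n_1=42 n_2=44 n_3=13  [Q]
∂1: piv[al,an,ap,aq,ar,as,au,ay,az] rk=9  ker:ln,lp,lq,lr,ls,ly,lz,np,nq,ns,nu,ny,nz,pq,pr,ps,pu,py,pz,qr,qs,qu,qy,qz,rs,ru,ry,rz,su,sz,uy,uz,yz
∂2: piv[alq,aly,anq,ans,anu,any,anz,apr,apz,aqy,arz,asz,auy,auz,ayz,lnq,lpr,lpz,lqr,lqs,lqz,lrs,lry,lsz,npq,nps,npy,pqu,pqz,puz,qyz] rk=31  ker:lny,lqy,lrz,nqy,nsz,pqy,prz,qrs,qrz,qsz,quz,rsz,uyz
∂3: piv[alqy,anqy,ansz,auyz,lnqy,lprz,lqrs,lqrz,lqsz,lrsz,npqy,pquz] rk=12  ker:qrsz
∂1c = 2·{a} − 5·{l} + 4·{n} − 2·{p} + 6·{r} − 4·{u} − {z}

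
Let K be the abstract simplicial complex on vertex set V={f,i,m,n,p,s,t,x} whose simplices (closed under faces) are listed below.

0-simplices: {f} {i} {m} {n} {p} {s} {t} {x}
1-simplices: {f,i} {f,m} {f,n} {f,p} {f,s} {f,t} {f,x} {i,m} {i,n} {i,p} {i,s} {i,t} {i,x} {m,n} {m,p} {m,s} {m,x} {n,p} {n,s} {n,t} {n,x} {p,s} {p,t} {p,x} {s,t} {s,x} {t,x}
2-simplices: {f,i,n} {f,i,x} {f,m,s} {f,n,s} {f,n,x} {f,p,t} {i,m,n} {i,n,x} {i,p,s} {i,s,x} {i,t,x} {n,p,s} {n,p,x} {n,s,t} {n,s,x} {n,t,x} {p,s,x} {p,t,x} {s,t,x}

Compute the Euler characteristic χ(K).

χ(K)=0

n_0=8 n_1=27 n_2=19
χ=+8−27+19=0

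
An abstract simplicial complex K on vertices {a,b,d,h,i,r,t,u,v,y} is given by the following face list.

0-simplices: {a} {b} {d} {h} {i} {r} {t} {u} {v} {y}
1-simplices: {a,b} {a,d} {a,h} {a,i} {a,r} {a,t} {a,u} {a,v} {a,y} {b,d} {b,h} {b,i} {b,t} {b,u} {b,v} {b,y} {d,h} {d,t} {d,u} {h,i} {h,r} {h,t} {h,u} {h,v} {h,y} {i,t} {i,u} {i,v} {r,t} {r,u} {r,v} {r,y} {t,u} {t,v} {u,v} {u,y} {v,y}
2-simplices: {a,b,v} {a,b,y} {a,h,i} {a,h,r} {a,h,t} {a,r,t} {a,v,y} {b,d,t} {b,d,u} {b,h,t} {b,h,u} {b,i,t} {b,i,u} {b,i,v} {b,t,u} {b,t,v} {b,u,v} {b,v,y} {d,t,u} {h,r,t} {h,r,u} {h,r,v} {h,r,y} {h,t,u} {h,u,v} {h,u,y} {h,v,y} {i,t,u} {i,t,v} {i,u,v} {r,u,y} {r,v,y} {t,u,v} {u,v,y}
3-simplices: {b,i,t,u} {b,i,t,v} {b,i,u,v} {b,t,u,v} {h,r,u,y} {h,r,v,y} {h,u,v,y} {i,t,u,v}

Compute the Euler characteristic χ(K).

χ(K)=-1

n_0=10 n_1=37 n_2=34 n_3=8
χ=+10−37+34−8=-1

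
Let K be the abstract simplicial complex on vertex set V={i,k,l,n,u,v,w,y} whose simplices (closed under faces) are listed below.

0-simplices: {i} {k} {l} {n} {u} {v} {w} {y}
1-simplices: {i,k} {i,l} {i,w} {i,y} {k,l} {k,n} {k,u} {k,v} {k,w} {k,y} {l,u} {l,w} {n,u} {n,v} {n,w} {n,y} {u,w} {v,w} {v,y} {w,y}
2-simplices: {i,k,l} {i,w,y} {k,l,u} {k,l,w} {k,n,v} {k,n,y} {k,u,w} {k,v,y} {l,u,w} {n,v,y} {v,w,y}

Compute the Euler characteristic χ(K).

χ(K)=-1

n_0=8 n_1=20 n_2=11
χ=+8−20+11=-1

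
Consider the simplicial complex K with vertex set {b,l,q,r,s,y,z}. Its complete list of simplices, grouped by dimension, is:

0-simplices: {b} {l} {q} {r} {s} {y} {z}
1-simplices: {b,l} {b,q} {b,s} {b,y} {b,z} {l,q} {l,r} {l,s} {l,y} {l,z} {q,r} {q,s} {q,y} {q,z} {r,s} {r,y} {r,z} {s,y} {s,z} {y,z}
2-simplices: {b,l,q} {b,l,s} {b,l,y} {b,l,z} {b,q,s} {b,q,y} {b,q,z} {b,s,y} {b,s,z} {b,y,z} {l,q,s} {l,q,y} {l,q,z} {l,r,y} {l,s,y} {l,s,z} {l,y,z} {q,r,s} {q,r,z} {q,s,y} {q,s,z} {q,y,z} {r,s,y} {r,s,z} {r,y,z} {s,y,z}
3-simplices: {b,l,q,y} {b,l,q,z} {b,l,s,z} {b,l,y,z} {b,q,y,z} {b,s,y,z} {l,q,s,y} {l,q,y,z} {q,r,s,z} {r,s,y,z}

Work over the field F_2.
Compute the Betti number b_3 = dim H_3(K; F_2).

b_3=1

n_0=7 n_1=20 n_2=26 n_3=10  [Z2]
∂1: piv[bl,bq,bs,by,bz,lr] rk=6  ker:lq,ls,ly,lz,qr,qs,qy,qz,rs,ry,rz,sy,sz,yz
∂2: piv[blq,bls,bly,blz,bqs,bqy,bqz,bsy,bsz,byz,lry,qrs,qrz,rsy] rk=14  ker:lqs,lqy,lqz,lsy,lsz,lyz,qsy,qsz,qyz,rsz,ryz,syz
∂3: piv[blqy,blqz,blsz,blyz,bqyz,bsyz,lqsy,qrsz,rsyz] rk=9  ker:lqyz
b_3=(10−9)−0=1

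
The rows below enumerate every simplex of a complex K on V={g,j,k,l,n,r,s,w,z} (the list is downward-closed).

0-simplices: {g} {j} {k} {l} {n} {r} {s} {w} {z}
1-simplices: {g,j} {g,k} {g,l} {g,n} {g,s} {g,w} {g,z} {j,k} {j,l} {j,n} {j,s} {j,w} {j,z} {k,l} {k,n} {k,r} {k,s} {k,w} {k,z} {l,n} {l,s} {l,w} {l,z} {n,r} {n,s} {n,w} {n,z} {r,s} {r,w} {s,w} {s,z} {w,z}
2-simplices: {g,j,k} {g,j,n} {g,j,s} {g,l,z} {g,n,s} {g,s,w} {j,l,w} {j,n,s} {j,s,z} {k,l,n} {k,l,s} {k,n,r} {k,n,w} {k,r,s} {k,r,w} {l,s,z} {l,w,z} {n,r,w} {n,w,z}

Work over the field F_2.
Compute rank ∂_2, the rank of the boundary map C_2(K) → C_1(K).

rank∂_2=17

n_0=9 n_1=32 n_2=19  [Z2]
∂1: piv[gj,gk,gl,gn,gs,gw,gz,kr] rk=8  ker:jk,jl,jn,js,jw,jz,kl,kn,ks,kw,kz,ln,ls,lw,lz,nr,ns,nw,nz,rs,rw,sw,sz,wz
∂2: piv[gjk,gjn,gjs,glz,gns,gsw,jlw,jsz,kln,kls,knr,knw,krs,krw,lsz,lwz,nwz] rk=17  ker:jns,nrw
rk∂_2=17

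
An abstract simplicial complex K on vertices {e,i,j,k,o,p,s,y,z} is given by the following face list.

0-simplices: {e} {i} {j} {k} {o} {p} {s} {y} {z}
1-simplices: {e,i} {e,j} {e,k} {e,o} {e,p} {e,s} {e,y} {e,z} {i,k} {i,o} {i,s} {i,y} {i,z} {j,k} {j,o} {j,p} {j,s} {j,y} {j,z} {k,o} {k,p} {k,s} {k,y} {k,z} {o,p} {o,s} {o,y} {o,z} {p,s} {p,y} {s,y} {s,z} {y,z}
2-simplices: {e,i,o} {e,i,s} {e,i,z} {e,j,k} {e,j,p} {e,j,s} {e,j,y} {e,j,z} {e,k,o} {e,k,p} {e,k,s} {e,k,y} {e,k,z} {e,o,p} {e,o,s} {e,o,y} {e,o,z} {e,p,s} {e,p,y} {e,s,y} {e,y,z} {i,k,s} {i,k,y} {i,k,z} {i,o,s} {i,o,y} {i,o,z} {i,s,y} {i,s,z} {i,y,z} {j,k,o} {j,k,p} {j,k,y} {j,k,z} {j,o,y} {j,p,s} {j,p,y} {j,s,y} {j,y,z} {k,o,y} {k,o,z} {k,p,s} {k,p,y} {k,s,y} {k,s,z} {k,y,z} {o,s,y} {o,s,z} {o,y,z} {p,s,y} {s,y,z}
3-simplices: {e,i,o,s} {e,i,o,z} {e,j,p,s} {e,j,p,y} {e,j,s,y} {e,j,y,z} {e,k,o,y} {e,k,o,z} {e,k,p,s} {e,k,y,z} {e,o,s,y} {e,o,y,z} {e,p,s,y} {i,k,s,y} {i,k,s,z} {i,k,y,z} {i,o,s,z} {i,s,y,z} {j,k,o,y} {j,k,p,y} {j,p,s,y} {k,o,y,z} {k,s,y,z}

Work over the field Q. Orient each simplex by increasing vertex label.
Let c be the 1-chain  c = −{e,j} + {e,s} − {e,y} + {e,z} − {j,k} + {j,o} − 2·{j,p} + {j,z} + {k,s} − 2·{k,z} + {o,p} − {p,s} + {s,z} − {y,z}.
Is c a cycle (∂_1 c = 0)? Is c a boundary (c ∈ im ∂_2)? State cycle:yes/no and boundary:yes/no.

n_0=9 n_1=33 n_2=51 n_3=23  [Q]
∂1: piv[ei,ej,ek,eo,ep,es,ey,ez] rk=8  ker:ik,io,is,iy,iz,jk,jo,jp,js,jy,jz,ko,kp,ks,ky,kz,op,os,oy,oz,ps,py,sy,sz,yz
∂2: piv[eio,eis,eiz,ejk,ejp,ejs,ejy,ejz,eko,ekp,eks,eky,ekz,eop,eos,eoy,eoz,eps,epy,esy,eyz,iks,iky,isz,jko] rk=25  ker:ikz,ios,ioy,ioz,isy,iyz,jkp,jky,jkz,joy,jps,jpy,jsy,jyz,koy,koz,kps,kpy,ksy,ksz,kyz,osy,osz,oyz,psy,syz
∂3: piv[eios,eioz,ejps,ejpy,ejsy,ejyz,ekoy,ekoz,ekps,ekyz,eosy,eoyz,epsy,iksy,iksz,ikyz,iosz,isyz,jkoy,jkpy] rk=20  ker:jpsy,koyz,ksyz
∂1c = 0
c vs im∂2: reduces to 0 ⇒ boundary

cycle:yes boundary:yes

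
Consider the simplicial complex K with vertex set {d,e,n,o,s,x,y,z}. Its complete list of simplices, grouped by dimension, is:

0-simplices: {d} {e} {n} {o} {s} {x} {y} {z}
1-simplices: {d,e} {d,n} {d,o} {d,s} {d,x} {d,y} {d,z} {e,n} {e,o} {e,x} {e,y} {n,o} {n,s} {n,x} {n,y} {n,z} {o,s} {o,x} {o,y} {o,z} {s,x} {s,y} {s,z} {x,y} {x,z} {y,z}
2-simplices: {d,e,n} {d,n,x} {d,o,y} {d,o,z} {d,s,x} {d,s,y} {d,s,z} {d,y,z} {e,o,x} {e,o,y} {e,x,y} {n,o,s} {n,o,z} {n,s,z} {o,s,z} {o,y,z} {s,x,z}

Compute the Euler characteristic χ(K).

n_0=8 n_1=26 n_2=17
χ=+8−26+17=-1

χ(K)=-1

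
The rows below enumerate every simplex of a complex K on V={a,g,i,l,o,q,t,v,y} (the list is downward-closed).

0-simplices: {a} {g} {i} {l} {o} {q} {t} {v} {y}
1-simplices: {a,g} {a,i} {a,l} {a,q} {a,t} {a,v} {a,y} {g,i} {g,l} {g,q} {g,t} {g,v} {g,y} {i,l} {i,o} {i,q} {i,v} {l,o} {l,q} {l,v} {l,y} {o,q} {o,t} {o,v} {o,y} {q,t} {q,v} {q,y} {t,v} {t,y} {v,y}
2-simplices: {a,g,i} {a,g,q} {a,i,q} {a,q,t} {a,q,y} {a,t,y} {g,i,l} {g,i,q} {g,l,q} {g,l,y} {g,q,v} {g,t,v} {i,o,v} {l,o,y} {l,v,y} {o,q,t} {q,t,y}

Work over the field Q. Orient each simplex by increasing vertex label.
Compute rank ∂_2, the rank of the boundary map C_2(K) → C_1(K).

rank∂_2=15

n_0=9 n_1=31 n_2=17  [Q]
∂1: piv[ag,ai,al,aq,at,av,ay,io] rk=8  ker:gi,gl,gq,gt,gv,gy,il,iq,iv,lo,lq,lv,ly,oq,ot,ov,oy,qt,qv,qy,tv,ty,vy
∂2: piv[agi,agq,aiq,aqt,aqy,aty,gil,glq,gly,gqv,gtv,iov,loy,lvy,oqt] rk=15  ker:giq,qty
rk∂_2=15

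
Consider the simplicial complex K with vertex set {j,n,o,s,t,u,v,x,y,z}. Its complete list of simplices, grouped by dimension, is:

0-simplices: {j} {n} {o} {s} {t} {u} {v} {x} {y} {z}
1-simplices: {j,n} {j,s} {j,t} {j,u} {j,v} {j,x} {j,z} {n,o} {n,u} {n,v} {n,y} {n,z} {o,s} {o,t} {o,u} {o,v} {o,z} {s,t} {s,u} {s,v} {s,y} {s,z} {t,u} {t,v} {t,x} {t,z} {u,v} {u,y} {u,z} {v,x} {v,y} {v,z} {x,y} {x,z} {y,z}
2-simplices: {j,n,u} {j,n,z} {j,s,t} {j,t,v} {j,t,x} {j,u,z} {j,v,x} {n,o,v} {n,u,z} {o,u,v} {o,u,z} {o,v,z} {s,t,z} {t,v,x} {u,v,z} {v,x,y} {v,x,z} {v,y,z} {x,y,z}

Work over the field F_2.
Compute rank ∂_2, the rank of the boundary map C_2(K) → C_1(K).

n_0=10 n_1=35 n_2=19  [Z2]
∂1: piv[jn,js,jt,ju,jv,jx,jz,no,ny] rk=9  ker:nu,nv,nz,os,ot,ou,ov,oz,st,su,sv,sy,sz,tu,tv,tx,tz,uv,uy,uz,vx,vy,vz,xy,xz,yz
∂2: piv[jnu,jnz,jst,jtv,jtx,juz,jvx,nov,ouv,ouz,ovz,stz,vxy,vxz,vyz] rk=15  ker:nuz,tvx,uvz,xyz
rk∂_2=15

rank∂_2=15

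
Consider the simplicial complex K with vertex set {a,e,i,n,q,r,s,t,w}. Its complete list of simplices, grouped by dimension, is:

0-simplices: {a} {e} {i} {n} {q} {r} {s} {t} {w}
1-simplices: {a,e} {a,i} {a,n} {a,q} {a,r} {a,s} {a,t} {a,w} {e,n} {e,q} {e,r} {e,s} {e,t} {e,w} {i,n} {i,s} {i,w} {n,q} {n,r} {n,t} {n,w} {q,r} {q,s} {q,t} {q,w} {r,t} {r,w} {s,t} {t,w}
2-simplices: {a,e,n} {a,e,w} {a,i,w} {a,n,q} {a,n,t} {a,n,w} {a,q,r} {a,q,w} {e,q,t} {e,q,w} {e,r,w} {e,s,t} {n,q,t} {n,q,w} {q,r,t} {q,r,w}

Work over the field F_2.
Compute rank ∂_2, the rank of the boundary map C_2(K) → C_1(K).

n_0=9 n_1=29 n_2=16  [Z2]
∂1: piv[ae,ai,an,aq,ar,as,at,aw] rk=8  ker:en,eq,er,es,et,ew,in,is,iw,nq,nr,nt,nw,qr,qs,qt,qw,rt,rw,st,tw
∂2: piv[aen,aew,aiw,anq,ant,anw,aqr,aqw,eqt,eqw,erw,est,nqt,qrt,qrw] rk=15  ker:nqw
rk∂_2=15

rank∂_2=15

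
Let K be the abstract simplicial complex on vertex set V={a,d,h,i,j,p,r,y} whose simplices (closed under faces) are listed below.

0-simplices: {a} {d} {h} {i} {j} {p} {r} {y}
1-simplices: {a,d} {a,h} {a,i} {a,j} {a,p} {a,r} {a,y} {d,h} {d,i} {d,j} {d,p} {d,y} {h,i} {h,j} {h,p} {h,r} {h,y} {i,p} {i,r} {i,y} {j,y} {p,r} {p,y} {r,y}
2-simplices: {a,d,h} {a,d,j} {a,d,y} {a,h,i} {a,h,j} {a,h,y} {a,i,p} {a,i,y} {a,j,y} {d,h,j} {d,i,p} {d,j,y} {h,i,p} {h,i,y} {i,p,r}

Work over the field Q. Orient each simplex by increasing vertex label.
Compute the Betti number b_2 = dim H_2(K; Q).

n_0=8 n_1=24 n_2=15  [Q]
∂1: piv[ad,ah,ai,aj,ap,ar,ay] rk=7  ker:dh,di,dj,dp,dy,hi,hj,hp,hr,hy,ip,ir,iy,jy,pr,py,ry
∂2: piv[adh,adj,ady,ahi,ahj,ahy,aip,aiy,ajy,dip,hip,ipr] rk=12  ker:dhj,djy,hiy
b_2=(15−12)−0=3

b_2=3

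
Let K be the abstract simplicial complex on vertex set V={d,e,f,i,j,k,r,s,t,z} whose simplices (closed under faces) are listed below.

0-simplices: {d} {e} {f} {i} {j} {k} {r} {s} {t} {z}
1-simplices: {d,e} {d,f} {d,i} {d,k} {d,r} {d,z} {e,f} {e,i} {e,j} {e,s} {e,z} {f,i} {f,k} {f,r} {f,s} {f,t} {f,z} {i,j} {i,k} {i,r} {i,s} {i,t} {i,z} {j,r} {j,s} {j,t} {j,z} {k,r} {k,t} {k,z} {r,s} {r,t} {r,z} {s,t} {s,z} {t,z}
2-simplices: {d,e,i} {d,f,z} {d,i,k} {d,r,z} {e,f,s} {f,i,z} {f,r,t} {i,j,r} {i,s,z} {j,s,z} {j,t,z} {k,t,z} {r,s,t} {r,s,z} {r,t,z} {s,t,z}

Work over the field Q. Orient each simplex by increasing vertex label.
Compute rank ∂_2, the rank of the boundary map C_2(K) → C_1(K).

rank∂_2=15

n_0=10 n_1=36 n_2=16  [Q]
∂1: piv[de,df,di,dk,dr,dz,ej,es,ft] rk=9  ker:ef,ei,ez,fi,fk,fr,fs,fz,ij,ik,ir,is,it,iz,jr,js,jt,jz,kr,kt,kz,rs,rt,rz,st,sz,tz
∂2: piv[dei,dfz,dik,drz,efs,fiz,frt,ijr,isz,jsz,jtz,ktz,rst,rsz,rtz] rk=15  ker:stz
rk∂_2=15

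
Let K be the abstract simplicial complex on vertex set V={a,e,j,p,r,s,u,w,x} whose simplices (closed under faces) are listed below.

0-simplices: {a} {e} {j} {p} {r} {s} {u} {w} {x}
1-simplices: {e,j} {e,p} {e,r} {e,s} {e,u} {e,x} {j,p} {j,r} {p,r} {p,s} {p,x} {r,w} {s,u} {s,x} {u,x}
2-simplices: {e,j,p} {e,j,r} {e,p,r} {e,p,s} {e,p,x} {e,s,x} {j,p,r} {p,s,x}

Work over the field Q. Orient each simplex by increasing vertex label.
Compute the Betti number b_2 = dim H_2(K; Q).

b_2=2

n_0=9 n_1=15 n_2=8  [Q]
∂1: piv[ej,ep,er,es,eu,ex,rw] rk=7  ker:jp,jr,pr,ps,px,su,sx,ux
∂2: piv[ejp,ejr,epr,eps,epx,esx] rk=6  ker:jpr,psx
b_2=(8−6)−0=2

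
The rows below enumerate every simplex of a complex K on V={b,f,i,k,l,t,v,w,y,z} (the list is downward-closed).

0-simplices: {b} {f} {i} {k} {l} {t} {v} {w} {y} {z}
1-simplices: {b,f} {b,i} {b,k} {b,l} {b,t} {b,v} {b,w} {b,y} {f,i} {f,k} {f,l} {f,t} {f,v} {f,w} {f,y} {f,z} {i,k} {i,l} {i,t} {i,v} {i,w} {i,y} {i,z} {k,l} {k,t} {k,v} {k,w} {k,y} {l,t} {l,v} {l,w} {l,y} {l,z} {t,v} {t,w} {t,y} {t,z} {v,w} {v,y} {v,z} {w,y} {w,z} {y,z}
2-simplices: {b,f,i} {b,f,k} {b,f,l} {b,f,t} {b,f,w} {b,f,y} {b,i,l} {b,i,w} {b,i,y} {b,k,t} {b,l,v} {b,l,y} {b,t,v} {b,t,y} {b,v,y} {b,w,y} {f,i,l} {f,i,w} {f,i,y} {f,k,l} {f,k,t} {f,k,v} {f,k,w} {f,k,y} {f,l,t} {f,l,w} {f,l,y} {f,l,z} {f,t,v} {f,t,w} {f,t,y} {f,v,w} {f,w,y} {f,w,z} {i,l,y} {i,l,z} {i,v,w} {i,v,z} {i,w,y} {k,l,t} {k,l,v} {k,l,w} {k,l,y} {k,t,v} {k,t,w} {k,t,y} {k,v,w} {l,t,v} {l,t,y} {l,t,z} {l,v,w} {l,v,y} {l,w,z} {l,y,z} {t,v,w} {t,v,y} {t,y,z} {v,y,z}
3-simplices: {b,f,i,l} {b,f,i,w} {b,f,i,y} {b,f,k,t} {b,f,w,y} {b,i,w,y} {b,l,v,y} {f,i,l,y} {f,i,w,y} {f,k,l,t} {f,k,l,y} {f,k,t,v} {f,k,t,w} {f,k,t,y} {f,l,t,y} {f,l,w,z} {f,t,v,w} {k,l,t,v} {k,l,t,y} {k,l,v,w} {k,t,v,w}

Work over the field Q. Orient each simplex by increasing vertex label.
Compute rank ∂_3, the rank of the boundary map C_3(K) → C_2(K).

rank∂_3=19

n_0=10 n_1=43 n_2=58 n_3=21  [Q]
∂1: piv[bf,bi,bk,bl,bt,bv,bw,by,fz] rk=9  ker:fi,fk,fl,ft,fv,fw,fy,ik,il,it,iv,iw,iy,iz,kl,kt,kv,kw,ky,lt,lv,lw,ly,lz,tv,tw,ty,tz,vw,vy,vz,wy,wz,yz
∂2: piv[bfi,bfk,bfl,bft,bfw,bfy,bil,biw,biy,bkt,blv,bly,btv,bty,bvy,bwy,fkl,fkv,fkw,fky,flt,flw,flz,ftv,ftw,fvw,fwz,ilz,ivw,ivz,ltz,lyz] rk=32  ker:fil,fiw,fiy,fkt,fly,fty,fwy,ily,iwy,klt,klv,klw,kly,ktv,ktw,kty,kvw,ltv,lty,lvw,lvy,lwz,tvw,tvy,tyz,vyz
∂3: piv[bfil,bfiw,bfiy,bfkt,bfwy,biwy,blvy,fily,fklt,fkly,fktv,fktw,fkty,flty,flwz,ftvw,kltv,klvw,ktvw] rk=19  ker:fiwy,klty
rk∂_3=19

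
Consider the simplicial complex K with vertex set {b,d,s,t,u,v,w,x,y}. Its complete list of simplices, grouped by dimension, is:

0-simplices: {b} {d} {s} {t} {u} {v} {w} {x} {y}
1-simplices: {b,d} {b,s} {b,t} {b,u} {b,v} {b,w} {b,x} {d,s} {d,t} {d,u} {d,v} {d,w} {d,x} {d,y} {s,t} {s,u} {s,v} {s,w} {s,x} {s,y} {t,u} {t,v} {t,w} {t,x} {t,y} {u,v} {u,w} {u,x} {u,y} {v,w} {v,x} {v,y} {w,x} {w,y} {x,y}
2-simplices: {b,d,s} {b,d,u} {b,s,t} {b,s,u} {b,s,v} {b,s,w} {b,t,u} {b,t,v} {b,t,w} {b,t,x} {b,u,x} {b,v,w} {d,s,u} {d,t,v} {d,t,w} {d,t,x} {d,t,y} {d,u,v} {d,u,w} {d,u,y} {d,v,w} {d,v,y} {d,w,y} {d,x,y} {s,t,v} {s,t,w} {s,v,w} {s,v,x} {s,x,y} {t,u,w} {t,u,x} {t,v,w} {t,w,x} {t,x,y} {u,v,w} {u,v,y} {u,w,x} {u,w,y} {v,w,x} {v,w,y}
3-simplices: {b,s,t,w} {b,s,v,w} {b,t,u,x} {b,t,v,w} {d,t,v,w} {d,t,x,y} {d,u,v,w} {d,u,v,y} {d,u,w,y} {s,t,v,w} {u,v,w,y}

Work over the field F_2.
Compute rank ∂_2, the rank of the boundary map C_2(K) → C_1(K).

rank∂_2=27

n_0=9 n_1=35 n_2=40 n_3=11  [Z2]
∂1: piv[bd,bs,bt,bu,bv,bw,bx,dy] rk=8  ker:ds,dt,du,dv,dw,dx,st,su,sv,sw,sx,sy,tu,tv,tw,tx,ty,uv,uw,ux,uy,vw,vx,vy,wx,wy,xy
∂2: piv[bds,bdu,bst,bsu,bsv,bsw,btu,btv,btw,btx,bux,bvw,dtv,dtw,dtx,dty,duv,duw,duy,dvy,dwy,dxy,svx,sxy,tuw,twx,vwx] rk=27  ker:dsu,dvw,stv,stw,svw,tux,tvw,txy,uvw,uvy,uwx,uwy,vwy
∂3: piv[bstw,bsvw,btux,btvw,dtvw,dtxy,duvw,duvy,duwy,stvw,uvwy] rk=11
rk∂_2=27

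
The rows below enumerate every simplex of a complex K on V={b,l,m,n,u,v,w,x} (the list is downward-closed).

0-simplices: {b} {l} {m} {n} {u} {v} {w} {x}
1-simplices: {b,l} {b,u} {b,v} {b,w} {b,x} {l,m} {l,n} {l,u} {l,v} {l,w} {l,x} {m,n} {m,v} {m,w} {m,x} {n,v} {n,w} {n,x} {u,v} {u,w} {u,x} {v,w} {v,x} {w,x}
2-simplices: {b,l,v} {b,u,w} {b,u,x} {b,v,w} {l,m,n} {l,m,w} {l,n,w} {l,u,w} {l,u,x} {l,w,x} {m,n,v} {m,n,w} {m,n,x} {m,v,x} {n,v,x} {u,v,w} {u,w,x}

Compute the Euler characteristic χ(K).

n_0=8 n_1=24 n_2=17
χ=+8−24+17=1

χ(K)=1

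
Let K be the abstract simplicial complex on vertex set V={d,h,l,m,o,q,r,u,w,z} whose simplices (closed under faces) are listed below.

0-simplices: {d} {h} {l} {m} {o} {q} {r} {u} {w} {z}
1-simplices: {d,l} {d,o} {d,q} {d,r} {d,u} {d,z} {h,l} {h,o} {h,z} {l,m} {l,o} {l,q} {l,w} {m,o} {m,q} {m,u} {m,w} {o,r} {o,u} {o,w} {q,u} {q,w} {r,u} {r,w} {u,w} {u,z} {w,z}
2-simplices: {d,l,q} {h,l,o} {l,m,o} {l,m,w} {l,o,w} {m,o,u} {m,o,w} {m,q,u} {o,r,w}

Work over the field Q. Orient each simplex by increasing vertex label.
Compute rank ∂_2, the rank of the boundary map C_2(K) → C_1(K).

n_0=10 n_1=27 n_2=9  [Q]
∂1: piv[dl,do,dq,dr,du,dz,hl,lm,lw] rk=9  ker:ho,hz,lo,lq,mo,mq,mu,mw,or,ou,ow,qu,qw,ru,rw,uw,uz,wz
∂2: piv[dlq,hlo,lmo,lmw,low,mou,mqu,orw] rk=8  ker:mow
rk∂_2=8

rank∂_2=8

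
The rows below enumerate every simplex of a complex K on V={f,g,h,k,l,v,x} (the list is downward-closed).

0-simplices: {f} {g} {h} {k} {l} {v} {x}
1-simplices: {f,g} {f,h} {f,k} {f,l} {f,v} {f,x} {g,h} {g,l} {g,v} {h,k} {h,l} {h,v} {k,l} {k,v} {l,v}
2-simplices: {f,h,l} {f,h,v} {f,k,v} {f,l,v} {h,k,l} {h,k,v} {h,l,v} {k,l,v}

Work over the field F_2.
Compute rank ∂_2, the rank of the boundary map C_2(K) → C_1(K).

rank∂_2=6

n_0=7 n_1=15 n_2=8  [Z2]
∂1: piv[fg,fh,fk,fl,fv,fx] rk=6  ker:gh,gl,gv,hk,hl,hv,kl,kv,lv
∂2: piv[fhl,fhv,fkv,flv,hkl,hkv] rk=6  ker:hlv,klv
rk∂_2=6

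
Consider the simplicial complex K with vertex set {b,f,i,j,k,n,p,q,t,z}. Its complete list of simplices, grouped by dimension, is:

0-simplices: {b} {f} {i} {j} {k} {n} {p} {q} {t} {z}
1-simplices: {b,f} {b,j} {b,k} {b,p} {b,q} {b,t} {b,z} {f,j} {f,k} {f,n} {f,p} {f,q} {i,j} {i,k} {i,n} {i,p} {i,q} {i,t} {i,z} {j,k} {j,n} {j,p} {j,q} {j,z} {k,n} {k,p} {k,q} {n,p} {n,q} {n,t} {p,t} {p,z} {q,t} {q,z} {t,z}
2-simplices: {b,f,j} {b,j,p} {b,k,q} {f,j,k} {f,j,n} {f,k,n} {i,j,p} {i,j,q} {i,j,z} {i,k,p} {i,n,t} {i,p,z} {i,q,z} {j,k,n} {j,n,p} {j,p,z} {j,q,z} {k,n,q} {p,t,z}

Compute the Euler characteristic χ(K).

χ(K)=-6

n_0=10 n_1=35 n_2=19
χ=+10−35+19=-6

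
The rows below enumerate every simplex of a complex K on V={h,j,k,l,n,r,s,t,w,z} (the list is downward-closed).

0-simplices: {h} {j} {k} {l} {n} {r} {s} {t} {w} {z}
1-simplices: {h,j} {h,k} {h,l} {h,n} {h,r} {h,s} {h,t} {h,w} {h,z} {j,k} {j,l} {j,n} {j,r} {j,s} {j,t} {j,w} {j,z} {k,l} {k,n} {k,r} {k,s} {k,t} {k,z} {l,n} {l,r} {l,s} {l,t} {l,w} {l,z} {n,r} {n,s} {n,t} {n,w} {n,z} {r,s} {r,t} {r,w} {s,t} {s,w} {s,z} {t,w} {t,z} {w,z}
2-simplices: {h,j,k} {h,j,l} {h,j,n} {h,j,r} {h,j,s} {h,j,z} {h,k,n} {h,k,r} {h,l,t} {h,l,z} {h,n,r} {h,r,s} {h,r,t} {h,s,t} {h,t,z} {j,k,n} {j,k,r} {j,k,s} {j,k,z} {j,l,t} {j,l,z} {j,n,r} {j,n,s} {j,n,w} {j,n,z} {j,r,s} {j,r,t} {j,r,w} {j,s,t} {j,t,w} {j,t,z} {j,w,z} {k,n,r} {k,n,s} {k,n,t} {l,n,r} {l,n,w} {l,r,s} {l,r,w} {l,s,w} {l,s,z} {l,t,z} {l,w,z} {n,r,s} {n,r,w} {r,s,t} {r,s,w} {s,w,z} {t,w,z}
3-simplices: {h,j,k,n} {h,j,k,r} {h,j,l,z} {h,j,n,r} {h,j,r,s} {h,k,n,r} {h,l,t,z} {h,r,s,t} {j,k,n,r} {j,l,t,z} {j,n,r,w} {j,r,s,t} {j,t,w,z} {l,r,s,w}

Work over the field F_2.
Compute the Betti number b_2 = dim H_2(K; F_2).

b_2=5

n_0=10 n_1=43 n_2=49 n_3=14  [Z2]
∂1: piv[hj,hk,hl,hn,hr,hs,ht,hw,hz] rk=9  ker:jk,jl,jn,jr,js,jt,jw,jz,kl,kn,kr,ks,kt,kz,ln,lr,ls,lt,lw,lz,nr,ns,nt,nw,nz,rs,rt,rw,st,sw,sz,tw,tz,wz
∂2: piv[hjk,hjl,hjn,hjr,hjs,hjz,hkn,hkr,hlt,hlz,hnr,hrs,hrt,hst,htz,jks,jkz,jlt,jns,jnw,jnz,jrw,jtw,jwz,knt,lnr,lnw,lrs,lsw,lsz,lwz] rk=31  ker:jkn,jkr,jlz,jnr,jrs,jrt,jst,jtz,knr,kns,lrw,ltz,nrs,nrw,rst,rsw,swz,twz
∂3: piv[hjkn,hjkr,hjlz,hjnr,hjrs,hknr,hltz,hrst,jltz,jnrw,jrst,jtwz,lrsw] rk=13  ker:jknr
b_2=(49−31)−13=5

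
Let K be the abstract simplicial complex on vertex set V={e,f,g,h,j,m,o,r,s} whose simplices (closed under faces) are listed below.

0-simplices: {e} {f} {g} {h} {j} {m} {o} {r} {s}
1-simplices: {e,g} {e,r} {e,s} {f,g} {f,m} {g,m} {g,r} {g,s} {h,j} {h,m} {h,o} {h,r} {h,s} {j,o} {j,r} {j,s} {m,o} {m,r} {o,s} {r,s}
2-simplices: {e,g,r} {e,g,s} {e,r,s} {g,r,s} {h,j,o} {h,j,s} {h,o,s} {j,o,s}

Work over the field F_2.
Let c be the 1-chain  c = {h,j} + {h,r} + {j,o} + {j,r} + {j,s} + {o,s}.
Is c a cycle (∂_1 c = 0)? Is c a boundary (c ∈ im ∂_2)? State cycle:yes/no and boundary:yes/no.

n_0=9 n_1=20 n_2=8  [Z2]
∂1: piv[eg,er,es,fg,fm,hj,hm,ho] rk=8  ker:gm,gr,gs,hr,hs,jo,jr,js,mo,mr,os,rs
∂2: piv[egr,egs,ers,hjo,hjs,hos] rk=6  ker:grs,jos
∂1c = 0
c vs im∂2: residual ≠ 0 ⇒ not boundary

cycle:yes boundary:no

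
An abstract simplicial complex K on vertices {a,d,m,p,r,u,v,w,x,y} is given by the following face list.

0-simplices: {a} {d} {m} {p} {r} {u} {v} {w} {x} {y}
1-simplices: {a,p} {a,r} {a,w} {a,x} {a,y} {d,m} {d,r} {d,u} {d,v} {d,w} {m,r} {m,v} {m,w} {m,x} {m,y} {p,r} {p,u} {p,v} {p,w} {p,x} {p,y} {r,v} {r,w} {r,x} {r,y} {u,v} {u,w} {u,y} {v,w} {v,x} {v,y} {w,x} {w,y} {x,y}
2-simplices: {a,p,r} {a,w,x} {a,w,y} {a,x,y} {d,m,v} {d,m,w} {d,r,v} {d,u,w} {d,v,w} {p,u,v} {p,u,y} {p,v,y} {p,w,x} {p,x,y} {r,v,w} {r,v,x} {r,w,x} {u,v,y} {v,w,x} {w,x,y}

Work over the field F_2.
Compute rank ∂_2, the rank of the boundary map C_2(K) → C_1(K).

n_0=10 n_1=34 n_2=20  [Z2]
∂1: piv[ap,ar,aw,ax,ay,dm,dr,du,dv] rk=9  ker:dw,mr,mv,mw,mx,my,pr,pu,pv,pw,px,py,rv,rw,rx,ry,uv,uw,uy,vw,vx,vy,wx,wy,xy
∂2: piv[apr,awx,awy,axy,dmv,dmw,drv,duw,dvw,puv,puy,pvy,pwx,pxy,rvw,rvx,rwx] rk=17  ker:uvy,vwx,wxy
rk∂_2=17

rank∂_2=17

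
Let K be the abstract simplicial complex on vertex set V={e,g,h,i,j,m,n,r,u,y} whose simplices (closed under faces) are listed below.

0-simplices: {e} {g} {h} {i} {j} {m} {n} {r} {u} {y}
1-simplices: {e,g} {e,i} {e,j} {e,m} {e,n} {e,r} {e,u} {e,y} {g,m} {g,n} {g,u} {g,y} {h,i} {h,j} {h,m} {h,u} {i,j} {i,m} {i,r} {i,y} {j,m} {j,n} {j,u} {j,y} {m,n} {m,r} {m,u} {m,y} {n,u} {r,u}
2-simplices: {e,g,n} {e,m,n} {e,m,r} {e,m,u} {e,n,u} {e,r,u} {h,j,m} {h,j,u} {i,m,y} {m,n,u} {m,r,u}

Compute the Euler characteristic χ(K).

n_0=10 n_1=30 n_2=11
χ=+10−30+11=-9

χ(K)=-9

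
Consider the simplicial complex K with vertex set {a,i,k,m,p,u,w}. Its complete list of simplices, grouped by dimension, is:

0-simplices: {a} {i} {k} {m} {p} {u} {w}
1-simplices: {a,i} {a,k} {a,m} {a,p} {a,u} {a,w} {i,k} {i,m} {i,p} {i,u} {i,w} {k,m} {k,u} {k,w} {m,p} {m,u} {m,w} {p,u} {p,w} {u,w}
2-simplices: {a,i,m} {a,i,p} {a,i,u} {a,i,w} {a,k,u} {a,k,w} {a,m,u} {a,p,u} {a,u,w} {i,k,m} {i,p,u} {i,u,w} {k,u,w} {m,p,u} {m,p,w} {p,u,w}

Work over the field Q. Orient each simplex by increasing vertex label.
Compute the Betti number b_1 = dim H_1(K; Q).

n_0=7 n_1=20 n_2=16  [Q]
∂1: piv[ai,ak,am,ap,au,aw] rk=6  ker:ik,im,ip,iu,iw,km,ku,kw,mp,mu,mw,pu,pw,uw
∂2: piv[aim,aip,aiu,aiw,aku,akw,amu,apu,auw,ikm,mpu,mpw,puw] rk=13  ker:ipu,iuw,kuw
b_1=(20−6)−13=1

b_1=1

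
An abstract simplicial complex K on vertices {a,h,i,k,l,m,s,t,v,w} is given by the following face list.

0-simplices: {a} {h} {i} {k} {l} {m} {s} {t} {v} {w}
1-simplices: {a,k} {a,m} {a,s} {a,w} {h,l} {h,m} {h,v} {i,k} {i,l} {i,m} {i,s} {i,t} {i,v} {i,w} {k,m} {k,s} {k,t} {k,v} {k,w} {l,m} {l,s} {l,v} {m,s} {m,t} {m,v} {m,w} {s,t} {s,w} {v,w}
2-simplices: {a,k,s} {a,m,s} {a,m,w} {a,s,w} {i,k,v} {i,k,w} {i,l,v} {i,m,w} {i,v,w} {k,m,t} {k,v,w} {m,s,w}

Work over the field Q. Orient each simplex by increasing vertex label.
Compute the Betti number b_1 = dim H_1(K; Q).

n_0=10 n_1=29 n_2=12  [Q]
∂1: piv[ak,am,as,aw,hl,hm,hv,ik,it] rk=9  ker:il,im,is,iv,iw,km,ks,kt,kv,kw,lm,ls,lv,ms,mt,mv,mw,st,sw,vw
∂2: piv[aks,ams,amw,asw,ikv,ikw,ilv,imw,ivw,kmt] rk=10  ker:kvw,msw
b_1=(29−9)−10=10

b_1=10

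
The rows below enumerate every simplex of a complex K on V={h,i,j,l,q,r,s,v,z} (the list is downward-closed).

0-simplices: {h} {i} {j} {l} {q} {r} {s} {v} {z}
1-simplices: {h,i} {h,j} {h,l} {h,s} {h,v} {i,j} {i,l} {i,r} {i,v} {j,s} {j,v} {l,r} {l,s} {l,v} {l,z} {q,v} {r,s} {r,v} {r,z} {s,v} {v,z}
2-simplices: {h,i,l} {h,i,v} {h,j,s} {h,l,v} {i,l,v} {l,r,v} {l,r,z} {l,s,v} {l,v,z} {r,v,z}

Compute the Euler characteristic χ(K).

χ(K)=-2

n_0=9 n_1=21 n_2=10
χ=+9−21+10=-2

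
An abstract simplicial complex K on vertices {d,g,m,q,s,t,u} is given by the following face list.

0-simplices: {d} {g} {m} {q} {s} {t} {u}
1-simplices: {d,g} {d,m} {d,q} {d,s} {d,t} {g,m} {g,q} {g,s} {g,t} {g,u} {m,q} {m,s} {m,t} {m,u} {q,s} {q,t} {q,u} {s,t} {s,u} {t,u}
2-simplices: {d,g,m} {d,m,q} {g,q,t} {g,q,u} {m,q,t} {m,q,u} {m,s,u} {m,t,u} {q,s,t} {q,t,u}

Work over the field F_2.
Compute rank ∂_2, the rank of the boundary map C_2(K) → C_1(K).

rank∂_2=9

n_0=7 n_1=20 n_2=10  [Z2]
∂1: piv[dg,dm,dq,ds,dt,gu] rk=6  ker:gm,gq,gs,gt,mq,ms,mt,mu,qs,qt,qu,st,su,tu
∂2: piv[dgm,dmq,gqt,gqu,mqt,mqu,msu,mtu,qst] rk=9  ker:qtu
rk∂_2=9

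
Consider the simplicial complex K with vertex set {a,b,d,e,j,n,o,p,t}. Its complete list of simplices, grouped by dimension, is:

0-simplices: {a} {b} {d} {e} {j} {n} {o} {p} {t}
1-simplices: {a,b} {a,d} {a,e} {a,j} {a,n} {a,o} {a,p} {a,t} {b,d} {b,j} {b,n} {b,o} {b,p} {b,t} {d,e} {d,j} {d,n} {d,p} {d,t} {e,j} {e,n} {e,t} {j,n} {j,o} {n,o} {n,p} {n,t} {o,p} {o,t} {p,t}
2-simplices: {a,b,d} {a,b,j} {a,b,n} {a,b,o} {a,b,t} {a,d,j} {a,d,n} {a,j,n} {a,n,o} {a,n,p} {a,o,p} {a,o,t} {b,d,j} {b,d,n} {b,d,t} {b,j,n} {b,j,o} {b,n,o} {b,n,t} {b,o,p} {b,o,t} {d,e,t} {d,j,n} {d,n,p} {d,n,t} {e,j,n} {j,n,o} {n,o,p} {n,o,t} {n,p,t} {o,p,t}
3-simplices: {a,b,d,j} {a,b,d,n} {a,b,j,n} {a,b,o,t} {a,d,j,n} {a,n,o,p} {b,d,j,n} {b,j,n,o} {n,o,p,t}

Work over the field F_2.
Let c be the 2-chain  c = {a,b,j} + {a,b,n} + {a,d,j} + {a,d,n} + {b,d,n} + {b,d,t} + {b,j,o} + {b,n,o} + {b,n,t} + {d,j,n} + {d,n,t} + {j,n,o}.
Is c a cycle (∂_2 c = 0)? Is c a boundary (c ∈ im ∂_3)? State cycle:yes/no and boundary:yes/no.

n_0=9 n_1=30 n_2=31 n_3=9  [Z2]
∂1: piv[ab,ad,ae,aj,an,ao,ap,at] rk=8  ker:bd,bj,bn,bo,bp,bt,de,dj,dn,dp,dt,ej,en,et,jn,jo,no,np,nt,op,ot,pt
∂2: piv[abd,abj,abn,abo,abt,adj,adn,ajn,ano,anp,aop,aot,bdt,bjo,bnt,bop,det,dnp,ejn,npt] rk=20  ker:bdj,bdn,bjn,bno,bot,djn,dnt,jno,nop,not,opt
∂3: piv[abdj,abdn,abjn,abot,adjn,anop,bjno,nopt] rk=8  ker:bdjn
∂2c = 0
c vs im∂3: residual ≠ 0 ⇒ not boundary

cycle:yes boundary:no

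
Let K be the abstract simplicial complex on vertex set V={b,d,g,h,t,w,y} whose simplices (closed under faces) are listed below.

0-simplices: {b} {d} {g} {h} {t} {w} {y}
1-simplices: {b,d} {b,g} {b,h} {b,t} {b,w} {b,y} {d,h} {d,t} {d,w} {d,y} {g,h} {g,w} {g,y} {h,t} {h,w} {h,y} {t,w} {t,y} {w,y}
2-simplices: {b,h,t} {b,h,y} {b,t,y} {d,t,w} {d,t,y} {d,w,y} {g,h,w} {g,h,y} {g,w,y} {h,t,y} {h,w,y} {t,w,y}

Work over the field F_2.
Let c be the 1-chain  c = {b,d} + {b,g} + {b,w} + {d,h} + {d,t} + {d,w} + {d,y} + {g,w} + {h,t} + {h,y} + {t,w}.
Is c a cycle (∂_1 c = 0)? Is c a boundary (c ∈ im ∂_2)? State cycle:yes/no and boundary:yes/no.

cycle:no boundary:no

n_0=7 n_1=19 n_2=12  [Z2]
∂1: piv[bd,bg,bh,bt,bw,by] rk=6  ker:dh,dt,dw,dy,gh,gw,gy,ht,hw,hy,tw,ty,wy
∂2: piv[bht,bhy,bty,dtw,dty,dwy,ghw,ghy,gwy] rk=9  ker:hty,hwy,twy
∂1c = {b} + {d} + {h} + {t}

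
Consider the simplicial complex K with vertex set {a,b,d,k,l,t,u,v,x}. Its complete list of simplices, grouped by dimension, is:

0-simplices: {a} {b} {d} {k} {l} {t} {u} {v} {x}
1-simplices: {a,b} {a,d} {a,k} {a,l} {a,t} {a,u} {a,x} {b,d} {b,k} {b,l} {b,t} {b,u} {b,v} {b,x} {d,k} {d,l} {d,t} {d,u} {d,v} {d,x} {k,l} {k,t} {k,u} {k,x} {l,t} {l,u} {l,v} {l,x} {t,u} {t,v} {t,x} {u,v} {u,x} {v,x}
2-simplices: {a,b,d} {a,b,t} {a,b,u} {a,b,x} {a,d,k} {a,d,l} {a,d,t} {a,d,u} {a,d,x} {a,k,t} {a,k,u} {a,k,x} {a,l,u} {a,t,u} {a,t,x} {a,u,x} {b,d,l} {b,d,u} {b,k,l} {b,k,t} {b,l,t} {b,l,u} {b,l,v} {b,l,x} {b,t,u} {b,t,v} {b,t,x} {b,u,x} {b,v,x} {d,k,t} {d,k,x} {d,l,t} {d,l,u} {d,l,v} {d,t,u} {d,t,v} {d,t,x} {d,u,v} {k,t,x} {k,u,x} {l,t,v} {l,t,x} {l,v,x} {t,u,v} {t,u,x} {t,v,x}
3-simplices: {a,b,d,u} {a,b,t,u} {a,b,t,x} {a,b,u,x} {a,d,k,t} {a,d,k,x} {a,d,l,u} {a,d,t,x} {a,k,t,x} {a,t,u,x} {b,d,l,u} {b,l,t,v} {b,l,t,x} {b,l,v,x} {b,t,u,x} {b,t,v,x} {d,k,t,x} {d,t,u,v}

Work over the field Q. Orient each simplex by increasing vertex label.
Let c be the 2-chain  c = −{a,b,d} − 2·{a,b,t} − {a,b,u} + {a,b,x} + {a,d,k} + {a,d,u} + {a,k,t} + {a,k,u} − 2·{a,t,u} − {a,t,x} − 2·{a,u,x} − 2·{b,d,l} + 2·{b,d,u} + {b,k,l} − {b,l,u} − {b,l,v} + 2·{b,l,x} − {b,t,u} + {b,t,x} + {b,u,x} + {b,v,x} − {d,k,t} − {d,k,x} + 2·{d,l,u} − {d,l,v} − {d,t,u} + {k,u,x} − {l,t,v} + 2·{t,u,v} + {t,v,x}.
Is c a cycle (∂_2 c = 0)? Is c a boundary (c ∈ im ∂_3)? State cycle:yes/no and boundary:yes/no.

n_0=9 n_1=34 n_2=46 n_3=18  [Q]
∂1: piv[ab,ad,ak,al,at,au,ax,bv] rk=8  ker:bd,bk,bl,bt,bu,bx,dk,dl,dt,du,dv,dx,kl,kt,ku,kx,lt,lu,lv,lx,tu,tv,tx,uv,ux,vx
∂2: piv[abd,abt,abu,abx,adk,adl,adt,adu,adx,akt,aku,akx,alu,atu,atx,aux,bdl,bkl,bkt,blt,blv,blx,btv,bvx,dlv,duv] rk=26  ker:bdu,blu,btu,btx,bux,dkt,dkx,dlt,dlu,dtu,dtv,dtx,ktx,kux,ltv,ltx,lvx,tuv,tux,tvx
∂3: piv[abdu,abtu,abtx,abux,adkt,adkx,adlu,adtx,aktx,atux,bdlu,bltv,bltx,blvx,btvx,dtuv] rk=16  ker:btux,dktx
∂2c = −3·{a,b} + 3·{a,d} + {a,k} − 2·{a,t} − {a,u} + 2·{a,x} − {b,d} + {b,k} + {b,l} − 2·{b,t} + 2·{b,v} − 4·{b,x} − {d,k} − {d,l} + 2·{d,u} + {d,v} + {d,x} + {k,l} + 2·{k,u} − 2·{k,x} − {l,t} + {l,u} − {l,v} + 2·{l,x} − 2·{t,u} − 2·{t,v} − {t,x} + 2·{u,v} + 2·{v,x}

cycle:no boundary:no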